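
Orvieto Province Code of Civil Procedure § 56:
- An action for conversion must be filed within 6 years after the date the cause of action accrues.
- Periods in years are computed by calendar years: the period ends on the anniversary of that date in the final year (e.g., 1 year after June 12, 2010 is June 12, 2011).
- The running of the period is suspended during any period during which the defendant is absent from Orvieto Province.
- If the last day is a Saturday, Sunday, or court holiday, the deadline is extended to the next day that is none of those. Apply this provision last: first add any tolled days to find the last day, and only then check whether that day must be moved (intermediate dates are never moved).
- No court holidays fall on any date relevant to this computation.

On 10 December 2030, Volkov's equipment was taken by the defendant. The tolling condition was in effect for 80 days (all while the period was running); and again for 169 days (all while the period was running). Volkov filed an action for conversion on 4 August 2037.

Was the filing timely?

Yes

6 years after 10 December 2030 is December 10, 2036.
Tolling adds 80 days: December 10, 2036 + 80 days = February 28, 2037.
Tolling adds 169 days: February 28, 2037 + 169 days = August 16, 2037.
August 16, 2037 is Sunday. The next qualifying day is August 17, 2037.
The deadline is August 17, 2037; the filing on August 4, 2037 is on or before that date.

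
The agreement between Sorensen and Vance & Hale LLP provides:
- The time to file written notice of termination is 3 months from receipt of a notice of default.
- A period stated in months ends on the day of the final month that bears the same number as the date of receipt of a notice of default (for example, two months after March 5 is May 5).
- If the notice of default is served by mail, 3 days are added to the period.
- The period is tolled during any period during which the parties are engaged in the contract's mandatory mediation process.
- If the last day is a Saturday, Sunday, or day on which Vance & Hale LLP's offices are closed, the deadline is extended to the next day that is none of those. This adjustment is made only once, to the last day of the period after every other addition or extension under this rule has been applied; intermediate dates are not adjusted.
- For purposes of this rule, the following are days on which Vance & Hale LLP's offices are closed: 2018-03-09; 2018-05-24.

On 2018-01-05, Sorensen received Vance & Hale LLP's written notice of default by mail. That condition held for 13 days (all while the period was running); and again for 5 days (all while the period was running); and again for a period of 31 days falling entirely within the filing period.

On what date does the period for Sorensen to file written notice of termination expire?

May 28, 2018

3 months after 2018-01-05 is April 5, 2018.
Service was by mail, adding 3 days: April 5, 2018 + 3 days = April 8, 2018.
Tolling adds 13 days: April 8, 2018 + 13 days = April 21, 2018.
Tolling adds 5 days: April 21, 2018 + 5 days = April 26, 2018.
Tolling adds 31 days: April 26, 2018 + 31 days = May 27, 2018.
May 27, 2018 is Sunday. The next qualifying day is May 28, 2018.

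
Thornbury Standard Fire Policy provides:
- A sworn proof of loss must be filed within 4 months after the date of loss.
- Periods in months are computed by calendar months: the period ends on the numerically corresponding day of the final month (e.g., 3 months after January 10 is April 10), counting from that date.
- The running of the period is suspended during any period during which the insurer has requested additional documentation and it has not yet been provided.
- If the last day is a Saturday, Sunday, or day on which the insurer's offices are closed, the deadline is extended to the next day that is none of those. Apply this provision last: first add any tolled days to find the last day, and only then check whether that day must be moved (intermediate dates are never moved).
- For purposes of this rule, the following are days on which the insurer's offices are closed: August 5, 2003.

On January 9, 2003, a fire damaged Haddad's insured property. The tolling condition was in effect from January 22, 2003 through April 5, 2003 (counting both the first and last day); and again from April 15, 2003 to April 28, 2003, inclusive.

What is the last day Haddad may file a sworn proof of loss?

August 6, 2003

4 months after January 9, 2003 is May 9, 2003.
From January 22, 2003 through April 5, 2003 inclusive is 74 days; tolling adds 74 days: May 9, 2003 + 74 days = July 22, 2003.
From April 15, 2003 through April 28, 2003 inclusive is 14 days; tolling adds 14 days: July 22, 2003 + 14 days = August 5, 2003.
August 5, 2003 is a listed holiday. The next qualifying day is August 6, 2003.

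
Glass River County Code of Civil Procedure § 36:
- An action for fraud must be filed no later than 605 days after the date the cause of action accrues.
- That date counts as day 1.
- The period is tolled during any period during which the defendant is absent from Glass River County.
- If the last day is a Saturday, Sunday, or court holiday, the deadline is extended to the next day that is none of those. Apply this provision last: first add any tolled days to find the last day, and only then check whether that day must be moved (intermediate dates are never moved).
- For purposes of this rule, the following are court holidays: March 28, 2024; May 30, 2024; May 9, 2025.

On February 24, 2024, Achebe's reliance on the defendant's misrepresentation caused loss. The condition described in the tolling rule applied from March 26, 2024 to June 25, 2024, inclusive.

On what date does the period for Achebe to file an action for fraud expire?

Counting February 24, 2024 as day 1, day 605 is October 20, 2025.
From March 26, 2024 through June 25, 2024 inclusive is 92 days; tolling adds 92 days: October 20, 2025 + 92 days = January 20, 2026.
January 20, 2026 is a Tuesday and not a court holiday, so no extension applies.

January 20, 2026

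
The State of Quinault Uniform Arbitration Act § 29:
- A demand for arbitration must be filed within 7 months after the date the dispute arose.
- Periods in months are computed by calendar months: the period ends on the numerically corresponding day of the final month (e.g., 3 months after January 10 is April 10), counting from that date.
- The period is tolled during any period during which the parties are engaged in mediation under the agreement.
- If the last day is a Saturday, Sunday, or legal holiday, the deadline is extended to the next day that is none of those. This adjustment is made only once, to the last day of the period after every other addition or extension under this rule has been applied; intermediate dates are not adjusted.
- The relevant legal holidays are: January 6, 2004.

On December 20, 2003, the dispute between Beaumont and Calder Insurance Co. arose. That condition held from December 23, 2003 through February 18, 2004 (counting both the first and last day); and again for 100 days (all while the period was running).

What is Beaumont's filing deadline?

December 27, 2004

7 months after December 20, 2003 is July 20, 2004.
From December 23, 2003 through February 18, 2004 inclusive is 58 days; tolling adds 58 days: July 20, 2004 + 58 days = September 16, 2004.
Tolling adds 100 days: September 16, 2004 + 100 days = December 25, 2004.
December 25, 2004 is Saturday; December 26, 2004 is Sunday. The next qualifying day is December 27, 2004.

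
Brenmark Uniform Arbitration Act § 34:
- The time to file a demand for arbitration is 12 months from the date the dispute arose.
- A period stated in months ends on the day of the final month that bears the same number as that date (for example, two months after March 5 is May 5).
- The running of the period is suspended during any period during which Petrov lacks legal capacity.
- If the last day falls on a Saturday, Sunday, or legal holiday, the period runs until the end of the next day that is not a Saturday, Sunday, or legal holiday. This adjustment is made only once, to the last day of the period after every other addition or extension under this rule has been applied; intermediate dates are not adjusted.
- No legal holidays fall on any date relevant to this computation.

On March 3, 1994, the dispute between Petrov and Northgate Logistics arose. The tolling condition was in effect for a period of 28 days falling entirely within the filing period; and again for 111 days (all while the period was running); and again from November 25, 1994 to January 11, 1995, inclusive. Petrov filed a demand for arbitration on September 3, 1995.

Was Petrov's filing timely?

Yes

12 months after March 3, 1994 is March 3, 1995.
Tolling adds 28 days: March 3, 1995 + 28 days = March 31, 1995.
Tolling adds 111 days: March 31, 1995 + 111 days = July 20, 1995.
From November 25, 1994 through January 11, 1995 inclusive is 48 days; tolling adds 48 days: July 20, 1995 + 48 days = September 6, 1995.
September 6, 1995 is a Wednesday and not a legal holiday, so no extension applies.
The deadline is September 6, 1995; the filing on September 3, 1995 is on or before that date.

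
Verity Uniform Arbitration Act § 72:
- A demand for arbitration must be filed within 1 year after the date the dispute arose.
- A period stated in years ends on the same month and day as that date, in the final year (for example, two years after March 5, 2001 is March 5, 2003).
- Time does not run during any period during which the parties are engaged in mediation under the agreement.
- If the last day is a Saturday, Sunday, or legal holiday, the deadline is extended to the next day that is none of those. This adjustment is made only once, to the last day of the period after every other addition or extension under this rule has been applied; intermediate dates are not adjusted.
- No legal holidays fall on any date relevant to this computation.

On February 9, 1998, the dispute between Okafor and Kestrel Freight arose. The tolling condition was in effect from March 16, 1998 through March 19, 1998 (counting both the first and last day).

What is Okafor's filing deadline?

1 year after February 9, 1998 is February 9, 1999.
From March 16, 1998 through March 19, 1998 inclusive is 4 days; tolling adds 4 days: February 9, 1999 + 4 days = February 13, 1999.
February 13, 1999 is Saturday; February 14, 1999 is Sunday. The next qualifying day is February 15, 1999.

February 15, 1999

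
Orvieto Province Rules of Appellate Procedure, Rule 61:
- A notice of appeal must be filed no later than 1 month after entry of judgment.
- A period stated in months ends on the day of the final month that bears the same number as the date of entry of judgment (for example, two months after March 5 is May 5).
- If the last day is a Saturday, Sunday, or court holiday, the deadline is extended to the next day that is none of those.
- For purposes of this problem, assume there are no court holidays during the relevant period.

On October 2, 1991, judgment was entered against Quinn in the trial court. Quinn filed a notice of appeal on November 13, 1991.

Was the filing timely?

No

1 month after October 2, 1991 is November 2, 1991.
November 2, 1991 is Saturday; November 3, 1991 is Sunday. The next qualifying day is November 4, 1991.
The deadline is November 4, 1991; the filing on November 13, 1991 is after that date.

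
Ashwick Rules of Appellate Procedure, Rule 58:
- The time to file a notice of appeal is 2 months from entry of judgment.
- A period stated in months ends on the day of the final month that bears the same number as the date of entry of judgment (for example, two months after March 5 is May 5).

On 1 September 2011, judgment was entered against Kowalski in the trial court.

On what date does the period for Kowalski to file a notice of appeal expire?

November 1, 2011

2 months after 1 September 2011 is November 1, 2011.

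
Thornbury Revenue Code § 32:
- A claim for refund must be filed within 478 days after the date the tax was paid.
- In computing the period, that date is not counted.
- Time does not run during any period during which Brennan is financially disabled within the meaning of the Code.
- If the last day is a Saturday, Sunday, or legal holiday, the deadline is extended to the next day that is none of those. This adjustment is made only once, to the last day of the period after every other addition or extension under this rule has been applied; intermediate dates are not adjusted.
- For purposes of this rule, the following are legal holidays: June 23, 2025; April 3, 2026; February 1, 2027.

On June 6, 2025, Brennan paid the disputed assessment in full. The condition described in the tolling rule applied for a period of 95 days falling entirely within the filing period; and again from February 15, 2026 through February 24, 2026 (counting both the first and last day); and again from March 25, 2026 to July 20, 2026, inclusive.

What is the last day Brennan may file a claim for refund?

May 10, 2027

478 days after June 6, 2025 is September 27, 2026.
Tolling adds 95 days: September 27, 2026 + 95 days = December 31, 2026.
From February 15, 2026 through February 24, 2026 inclusive is 10 days; tolling adds 10 days: December 31, 2026 + 10 days = January 10, 2027.
From March 25, 2026 through July 20, 2026 inclusive is 118 days; tolling adds 118 days: January 10, 2027 + 118 days = May 8, 2027.
May 8, 2027 is Saturday; May 9, 2027 is Sunday. The next qualifying day is May 10, 2027.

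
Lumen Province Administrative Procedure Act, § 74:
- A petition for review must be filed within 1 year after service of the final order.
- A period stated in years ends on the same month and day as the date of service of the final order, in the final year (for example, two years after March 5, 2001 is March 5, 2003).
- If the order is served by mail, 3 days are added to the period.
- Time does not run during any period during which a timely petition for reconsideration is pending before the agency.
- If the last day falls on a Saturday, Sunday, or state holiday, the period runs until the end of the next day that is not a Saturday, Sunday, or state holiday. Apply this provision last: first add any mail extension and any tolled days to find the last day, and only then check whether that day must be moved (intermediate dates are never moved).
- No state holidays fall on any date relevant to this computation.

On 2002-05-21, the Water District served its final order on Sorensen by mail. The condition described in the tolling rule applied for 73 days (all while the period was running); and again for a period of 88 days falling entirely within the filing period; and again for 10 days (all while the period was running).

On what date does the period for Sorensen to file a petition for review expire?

November 11, 2003

1 year after 2002-05-21 is May 21, 2003.
Service was by mail, adding 3 days: May 21, 2003 + 3 days = May 24, 2003.
Tolling adds 73 days: May 24, 2003 + 73 days = August 5, 2003.
Tolling adds 88 days: August 5, 2003 + 88 days = November 1, 2003.
Tolling adds 10 days: November 1, 2003 + 10 days = November 11, 2003.
November 11, 2003 is a Tuesday and not a state holiday, so no extension applies.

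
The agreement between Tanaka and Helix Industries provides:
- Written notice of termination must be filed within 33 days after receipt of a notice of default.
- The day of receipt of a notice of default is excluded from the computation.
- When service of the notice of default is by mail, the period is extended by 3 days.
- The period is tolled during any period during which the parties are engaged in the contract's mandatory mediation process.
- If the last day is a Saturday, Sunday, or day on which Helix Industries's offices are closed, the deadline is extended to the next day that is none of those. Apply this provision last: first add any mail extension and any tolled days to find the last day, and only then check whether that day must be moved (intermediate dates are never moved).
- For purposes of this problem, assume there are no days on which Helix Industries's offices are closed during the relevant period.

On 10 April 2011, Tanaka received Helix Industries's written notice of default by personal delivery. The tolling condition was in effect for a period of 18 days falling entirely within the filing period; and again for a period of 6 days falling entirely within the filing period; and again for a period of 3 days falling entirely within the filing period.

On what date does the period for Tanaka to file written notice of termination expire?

33 days after 10 April 2011 is May 13, 2011.
Service was not by mail, so no mail extension applies.
Tolling adds 18 days: May 13, 2011 + 18 days = May 31, 2011.
Tolling adds 6 days: May 31, 2011 + 6 days = June 6, 2011.
Tolling adds 3 days: June 6, 2011 + 3 days = June 9, 2011.
June 9, 2011 is a Thursday and not a day on which Helix Industries's offices are closed, so no extension applies.

June 9, 2011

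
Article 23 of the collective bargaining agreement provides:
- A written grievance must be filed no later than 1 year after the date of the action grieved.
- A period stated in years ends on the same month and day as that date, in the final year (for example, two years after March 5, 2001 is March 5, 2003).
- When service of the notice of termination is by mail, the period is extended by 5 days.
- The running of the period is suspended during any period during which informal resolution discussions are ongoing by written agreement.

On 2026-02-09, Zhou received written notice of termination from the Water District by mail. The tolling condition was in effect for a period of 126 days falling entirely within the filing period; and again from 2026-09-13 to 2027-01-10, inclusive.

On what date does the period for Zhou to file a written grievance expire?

1 year after 2026-02-09 is February 9, 2027.
Service was by mail, adding 5 days: February 9, 2027 + 5 days = February 14, 2027.
Tolling adds 126 days: February 14, 2027 + 126 days = June 20, 2027.
From September 13, 2026 through January 10, 2027 inclusive is 120 days; tolling adds 120 days: June 20, 2027 + 120 days = October 18, 2027.

October 18, 2027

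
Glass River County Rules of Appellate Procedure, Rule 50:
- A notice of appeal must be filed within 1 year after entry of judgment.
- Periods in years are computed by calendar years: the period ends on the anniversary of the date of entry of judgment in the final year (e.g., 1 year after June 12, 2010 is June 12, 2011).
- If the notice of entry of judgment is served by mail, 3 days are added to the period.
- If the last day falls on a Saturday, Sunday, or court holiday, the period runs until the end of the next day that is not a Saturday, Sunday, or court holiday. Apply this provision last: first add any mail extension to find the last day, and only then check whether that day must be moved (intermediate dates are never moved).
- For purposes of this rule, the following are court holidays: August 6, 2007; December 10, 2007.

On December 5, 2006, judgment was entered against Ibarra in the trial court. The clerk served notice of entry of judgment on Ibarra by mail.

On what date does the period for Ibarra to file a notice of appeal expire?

December 11, 2007

1 year after December 5, 2006 is December 5, 2007.
Service was by mail, adding 3 days: December 5, 2007 + 3 days = December 8, 2007.
December 8, 2007 is Saturday; December 9, 2007 is Sunday; December 10, 2007 is a listed holiday. The next qualifying day is December 11, 2007.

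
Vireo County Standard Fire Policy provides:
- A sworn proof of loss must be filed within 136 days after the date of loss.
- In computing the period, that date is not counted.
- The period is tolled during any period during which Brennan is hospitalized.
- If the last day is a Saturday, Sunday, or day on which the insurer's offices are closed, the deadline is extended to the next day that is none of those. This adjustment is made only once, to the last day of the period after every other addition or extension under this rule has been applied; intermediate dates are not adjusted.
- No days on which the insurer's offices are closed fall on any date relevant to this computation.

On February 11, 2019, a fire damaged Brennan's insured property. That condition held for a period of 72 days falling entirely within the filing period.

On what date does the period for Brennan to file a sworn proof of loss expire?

September 9, 2019

136 days after February 11, 2019 is June 27, 2019.
Tolling adds 72 days: June 27, 2019 + 72 days = September 7, 2019.
September 7, 2019 is Saturday; September 8, 2019 is Sunday. The next qualifying day is September 9, 2019.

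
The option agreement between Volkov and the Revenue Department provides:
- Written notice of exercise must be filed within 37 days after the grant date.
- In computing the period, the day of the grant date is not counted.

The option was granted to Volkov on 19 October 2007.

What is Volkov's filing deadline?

37 days after 19 October 2007 is November 25, 2007.

November 25, 2007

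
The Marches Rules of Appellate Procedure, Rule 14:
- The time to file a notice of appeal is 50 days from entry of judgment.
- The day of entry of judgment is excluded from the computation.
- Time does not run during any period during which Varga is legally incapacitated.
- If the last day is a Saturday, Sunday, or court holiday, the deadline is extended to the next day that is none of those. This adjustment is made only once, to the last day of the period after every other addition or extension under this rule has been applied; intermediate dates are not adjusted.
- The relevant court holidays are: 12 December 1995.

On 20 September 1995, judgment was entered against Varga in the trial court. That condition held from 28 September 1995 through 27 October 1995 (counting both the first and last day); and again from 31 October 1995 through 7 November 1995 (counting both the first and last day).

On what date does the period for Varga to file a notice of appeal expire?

December 18, 1995

50 days after 20 September 1995 is November 9, 1995.
From September 28, 1995 through October 27, 1995 inclusive is 30 days; tolling adds 30 days: November 9, 1995 + 30 days = December 9, 1995.
From October 31, 1995 through November 7, 1995 inclusive is 8 days; tolling adds 8 days: December 9, 1995 + 8 days = December 17, 1995.
December 17, 1995 is Sunday. The next qualifying day is December 18, 1995.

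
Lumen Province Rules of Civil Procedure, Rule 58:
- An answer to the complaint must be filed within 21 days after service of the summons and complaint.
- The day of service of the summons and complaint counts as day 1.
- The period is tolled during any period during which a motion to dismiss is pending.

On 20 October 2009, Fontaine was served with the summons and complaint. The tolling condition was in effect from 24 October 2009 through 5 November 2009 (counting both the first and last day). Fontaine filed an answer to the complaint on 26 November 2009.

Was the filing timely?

No

Counting 20 October 2009 as day 1, day 21 is November 9, 2009.
From October 24, 2009 through November 5, 2009 inclusive is 13 days; tolling adds 13 days: November 9, 2009 + 13 days = November 22, 2009.
The deadline is November 22, 2009; the filing on November 26, 2009 is after that date.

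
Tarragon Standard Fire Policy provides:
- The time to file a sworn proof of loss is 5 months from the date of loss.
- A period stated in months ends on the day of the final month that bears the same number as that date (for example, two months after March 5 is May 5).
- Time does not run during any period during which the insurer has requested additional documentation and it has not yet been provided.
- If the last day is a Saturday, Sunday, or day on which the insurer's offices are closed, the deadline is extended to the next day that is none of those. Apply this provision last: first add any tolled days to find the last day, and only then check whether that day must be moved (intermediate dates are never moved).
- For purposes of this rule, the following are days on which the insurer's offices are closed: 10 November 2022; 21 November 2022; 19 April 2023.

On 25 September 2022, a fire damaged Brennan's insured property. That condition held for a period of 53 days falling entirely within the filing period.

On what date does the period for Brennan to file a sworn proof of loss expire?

5 months after 25 September 2022 is February 25, 2023.
Tolling adds 53 days: February 25, 2023 + 53 days = April 19, 2023.
April 19, 2023 is a listed holiday. The next qualifying day is April 20, 2023.

April 20, 2023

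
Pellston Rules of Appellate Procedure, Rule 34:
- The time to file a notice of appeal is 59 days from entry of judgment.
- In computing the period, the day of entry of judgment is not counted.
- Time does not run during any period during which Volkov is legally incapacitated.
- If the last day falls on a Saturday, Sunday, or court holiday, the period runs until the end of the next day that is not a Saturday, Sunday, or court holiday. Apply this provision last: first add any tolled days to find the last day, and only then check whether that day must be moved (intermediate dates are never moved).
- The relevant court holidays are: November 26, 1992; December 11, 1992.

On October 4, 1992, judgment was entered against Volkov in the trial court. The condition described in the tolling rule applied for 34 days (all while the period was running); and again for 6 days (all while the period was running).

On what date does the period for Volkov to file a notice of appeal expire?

59 days after October 4, 1992 is December 2, 1992.
Tolling adds 34 days: December 2, 1992 + 34 days = January 5, 1993.
Tolling adds 6 days: January 5, 1993 + 6 days = January 11, 1993.
January 11, 1993 is a Monday and not a court holiday, so no extension applies.

January 11, 1993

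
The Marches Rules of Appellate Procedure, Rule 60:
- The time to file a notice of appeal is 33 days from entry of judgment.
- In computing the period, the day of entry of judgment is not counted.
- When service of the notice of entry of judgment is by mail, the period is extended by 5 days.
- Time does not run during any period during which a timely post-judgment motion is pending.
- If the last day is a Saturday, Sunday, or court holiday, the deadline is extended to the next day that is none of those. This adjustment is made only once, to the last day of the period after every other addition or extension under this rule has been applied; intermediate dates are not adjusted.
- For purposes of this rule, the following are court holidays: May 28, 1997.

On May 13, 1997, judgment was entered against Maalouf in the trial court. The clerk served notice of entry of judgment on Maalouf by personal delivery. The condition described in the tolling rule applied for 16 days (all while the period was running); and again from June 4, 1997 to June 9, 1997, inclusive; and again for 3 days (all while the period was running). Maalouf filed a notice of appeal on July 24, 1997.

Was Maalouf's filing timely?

33 days after May 13, 1997 is June 15, 1997.
Service was not by mail, so no mail extension applies.
Tolling adds 16 days: June 15, 1997 + 16 days = July 1, 1997.
From June 4, 1997 through June 9, 1997 inclusive is 6 days; tolling adds 6 days: July 1, 1997 + 6 days = July 7, 1997.
Tolling adds 3 days: July 7, 1997 + 3 days = July 10, 1997.
July 10, 1997 is a Thursday and not a court holiday, so no extension applies.
The deadline is July 10, 1997; the filing on July 24, 1997 is after that date.

No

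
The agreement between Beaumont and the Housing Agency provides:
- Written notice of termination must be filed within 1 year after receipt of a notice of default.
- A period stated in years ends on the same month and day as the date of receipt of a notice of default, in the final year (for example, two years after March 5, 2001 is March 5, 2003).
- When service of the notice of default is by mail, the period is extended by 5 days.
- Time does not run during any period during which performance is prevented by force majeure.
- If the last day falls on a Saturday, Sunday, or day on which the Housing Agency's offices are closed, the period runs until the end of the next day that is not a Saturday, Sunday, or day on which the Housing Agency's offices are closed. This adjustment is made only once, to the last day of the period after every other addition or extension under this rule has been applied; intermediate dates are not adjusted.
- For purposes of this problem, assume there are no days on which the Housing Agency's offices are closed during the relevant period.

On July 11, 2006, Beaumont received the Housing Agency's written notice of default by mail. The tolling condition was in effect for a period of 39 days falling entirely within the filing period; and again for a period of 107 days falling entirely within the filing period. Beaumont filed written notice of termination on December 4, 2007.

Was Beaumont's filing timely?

Yes

1 year after July 11, 2006 is July 11, 2007.
Service was by mail, adding 5 days: July 11, 2007 + 5 days = July 16, 2007.
Tolling adds 39 days: July 16, 2007 + 39 days = August 24, 2007.
Tolling adds 107 days: August 24, 2007 + 107 days = December 9, 2007.
December 9, 2007 is Sunday. The next qualifying day is December 10, 2007.
The deadline is December 10, 2007; the filing on December 4, 2007 is on or before that date.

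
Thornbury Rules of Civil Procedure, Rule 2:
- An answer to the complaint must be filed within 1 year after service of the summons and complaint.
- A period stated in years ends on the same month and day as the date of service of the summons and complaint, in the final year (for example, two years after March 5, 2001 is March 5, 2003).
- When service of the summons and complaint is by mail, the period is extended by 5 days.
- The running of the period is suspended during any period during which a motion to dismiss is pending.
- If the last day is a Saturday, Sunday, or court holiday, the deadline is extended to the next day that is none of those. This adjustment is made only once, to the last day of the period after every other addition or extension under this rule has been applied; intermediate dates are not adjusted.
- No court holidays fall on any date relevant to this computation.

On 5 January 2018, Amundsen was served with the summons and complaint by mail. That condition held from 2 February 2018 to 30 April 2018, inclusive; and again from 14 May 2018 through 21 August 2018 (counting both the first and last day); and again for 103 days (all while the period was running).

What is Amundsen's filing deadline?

1 year after 5 January 2018 is January 5, 2019.
Service was by mail, adding 5 days: January 5, 2019 + 5 days = January 10, 2019.
From February 2, 2018 through April 30, 2018 inclusive is 88 days; tolling adds 88 days: January 10, 2019 + 88 days = April 8, 2019.
From May 14, 2018 through August 21, 2018 inclusive is 100 days; tolling adds 100 days: April 8, 2019 + 100 days = July 17, 2019.
Tolling adds 103 days: July 17, 2019 + 103 days = October 28, 2019.
October 28, 2019 is a Monday and not a court holiday, so no extension applies.

October 28, 2019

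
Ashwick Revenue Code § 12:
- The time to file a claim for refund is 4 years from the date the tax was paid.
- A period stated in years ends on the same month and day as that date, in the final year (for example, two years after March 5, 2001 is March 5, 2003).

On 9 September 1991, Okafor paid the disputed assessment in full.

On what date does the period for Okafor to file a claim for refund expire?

September 9, 1995

4 years after 9 September 1991 is September 9, 1995.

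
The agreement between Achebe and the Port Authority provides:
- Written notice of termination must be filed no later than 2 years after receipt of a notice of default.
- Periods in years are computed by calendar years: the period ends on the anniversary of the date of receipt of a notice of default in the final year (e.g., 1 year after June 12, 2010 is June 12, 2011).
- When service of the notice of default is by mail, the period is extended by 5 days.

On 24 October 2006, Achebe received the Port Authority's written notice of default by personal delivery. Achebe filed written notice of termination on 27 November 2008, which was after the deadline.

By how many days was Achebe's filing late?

2 years after 24 October 2006 is October 24, 2008.
Service was not by mail, so no mail extension applies.
The deadline is October 24, 2008; from October 24, 2008 to November 27, 2008 is 34 days.

34 days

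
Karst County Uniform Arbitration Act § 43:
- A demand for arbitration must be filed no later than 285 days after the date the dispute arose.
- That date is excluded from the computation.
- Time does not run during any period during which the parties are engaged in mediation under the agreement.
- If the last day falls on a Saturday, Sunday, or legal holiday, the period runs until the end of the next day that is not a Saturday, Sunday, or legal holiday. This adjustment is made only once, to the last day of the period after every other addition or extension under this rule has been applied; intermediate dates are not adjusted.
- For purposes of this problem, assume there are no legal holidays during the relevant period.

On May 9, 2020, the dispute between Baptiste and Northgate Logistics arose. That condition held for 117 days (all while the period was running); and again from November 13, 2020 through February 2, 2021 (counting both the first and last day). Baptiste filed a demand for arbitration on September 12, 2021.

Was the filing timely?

No

285 days after May 9, 2020 is February 18, 2021.
Tolling adds 117 days: February 18, 2021 + 117 days = June 15, 2021.
From November 13, 2020 through February 2, 2021 inclusive is 82 days; tolling adds 82 days: June 15, 2021 + 82 days = September 5, 2021.
September 5, 2021 is Sunday. The next qualifying day is September 6, 2021.
The deadline is September 6, 2021; the filing on September 12, 2021 is after that date.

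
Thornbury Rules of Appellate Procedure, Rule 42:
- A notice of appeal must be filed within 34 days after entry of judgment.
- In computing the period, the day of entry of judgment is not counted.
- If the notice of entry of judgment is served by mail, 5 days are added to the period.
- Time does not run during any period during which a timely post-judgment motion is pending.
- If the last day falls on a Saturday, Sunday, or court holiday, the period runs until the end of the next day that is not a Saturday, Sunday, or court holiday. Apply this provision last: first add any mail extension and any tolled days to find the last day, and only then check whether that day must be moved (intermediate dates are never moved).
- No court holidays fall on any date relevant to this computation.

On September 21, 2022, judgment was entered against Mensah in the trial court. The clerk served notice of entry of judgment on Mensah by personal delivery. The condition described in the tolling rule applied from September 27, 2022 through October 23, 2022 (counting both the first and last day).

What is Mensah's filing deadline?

34 days after September 21, 2022 is October 25, 2022.
Service was not by mail, so no mail extension applies.
From September 27, 2022 through October 23, 2022 inclusive is 27 days; tolling adds 27 days: October 25, 2022 + 27 days = November 21, 2022.
November 21, 2022 is a Monday and not a court holiday, so no extension applies.

November 21, 2022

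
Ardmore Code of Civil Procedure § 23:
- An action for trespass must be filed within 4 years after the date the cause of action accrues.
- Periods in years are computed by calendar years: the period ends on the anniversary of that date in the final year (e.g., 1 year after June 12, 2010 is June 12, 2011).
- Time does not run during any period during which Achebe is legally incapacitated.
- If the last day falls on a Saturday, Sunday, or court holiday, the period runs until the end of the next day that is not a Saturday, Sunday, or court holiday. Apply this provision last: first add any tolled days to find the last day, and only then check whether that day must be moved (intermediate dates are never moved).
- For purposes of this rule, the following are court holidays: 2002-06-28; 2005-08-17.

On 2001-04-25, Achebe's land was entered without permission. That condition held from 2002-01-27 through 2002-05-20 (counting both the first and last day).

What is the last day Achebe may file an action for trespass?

4 years after 2001-04-25 is April 25, 2005.
From January 27, 2002 through May 20, 2002 inclusive is 114 days; tolling adds 114 days: April 25, 2005 + 114 days = August 17, 2005.
August 17, 2005 is a listed holiday. The next qualifying day is August 18, 2005.

August 18, 2005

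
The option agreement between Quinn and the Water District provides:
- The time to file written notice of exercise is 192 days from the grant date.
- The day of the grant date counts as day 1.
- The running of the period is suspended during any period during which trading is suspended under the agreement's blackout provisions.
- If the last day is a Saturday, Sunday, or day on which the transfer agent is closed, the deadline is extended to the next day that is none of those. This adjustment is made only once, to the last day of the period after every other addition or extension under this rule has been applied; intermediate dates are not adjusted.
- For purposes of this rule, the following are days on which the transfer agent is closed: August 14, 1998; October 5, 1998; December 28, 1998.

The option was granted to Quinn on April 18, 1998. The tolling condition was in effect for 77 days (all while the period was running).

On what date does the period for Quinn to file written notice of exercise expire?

January 11, 1999

Counting April 18, 1998 as day 1, day 192 is October 26, 1998.
Tolling adds 77 days: October 26, 1998 + 77 days = January 11, 1999.
January 11, 1999 is a Monday and not a day on which the transfer agent is closed, so no extension applies.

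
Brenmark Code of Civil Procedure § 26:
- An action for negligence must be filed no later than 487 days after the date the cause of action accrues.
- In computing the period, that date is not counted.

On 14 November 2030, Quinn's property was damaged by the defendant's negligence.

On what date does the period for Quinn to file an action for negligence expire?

March 15, 2032

487 days after 14 November 2030 is March 15, 2032.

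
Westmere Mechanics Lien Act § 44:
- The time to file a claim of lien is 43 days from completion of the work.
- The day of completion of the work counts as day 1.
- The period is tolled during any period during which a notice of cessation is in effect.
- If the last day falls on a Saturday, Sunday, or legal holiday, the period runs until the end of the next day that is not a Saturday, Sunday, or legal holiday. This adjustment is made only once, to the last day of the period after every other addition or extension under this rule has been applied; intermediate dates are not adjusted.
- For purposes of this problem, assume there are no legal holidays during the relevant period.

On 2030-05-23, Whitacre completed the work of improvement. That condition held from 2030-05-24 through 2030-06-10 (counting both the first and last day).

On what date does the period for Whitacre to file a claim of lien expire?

July 22, 2030

Counting 2030-05-23 as day 1, day 43 is July 4, 2030.
From May 24, 2030 through June 10, 2030 inclusive is 18 days; tolling adds 18 days: July 4, 2030 + 18 days = July 22, 2030.
July 22, 2030 is a Monday and not a legal holiday, so no extension applies.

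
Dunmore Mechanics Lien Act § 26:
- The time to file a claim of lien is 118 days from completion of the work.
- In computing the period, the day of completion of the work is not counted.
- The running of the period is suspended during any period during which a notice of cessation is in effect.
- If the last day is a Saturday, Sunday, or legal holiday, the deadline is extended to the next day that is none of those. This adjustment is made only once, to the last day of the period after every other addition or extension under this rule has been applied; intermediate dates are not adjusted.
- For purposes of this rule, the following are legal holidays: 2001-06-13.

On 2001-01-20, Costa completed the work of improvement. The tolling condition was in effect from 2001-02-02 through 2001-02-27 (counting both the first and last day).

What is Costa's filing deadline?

118 days after 2001-01-20 is May 18, 2001.
From February 2, 2001 through February 27, 2001 inclusive is 26 days; tolling adds 26 days: May 18, 2001 + 26 days = June 13, 2001.
June 13, 2001 is a listed holiday. The next qualifying day is June 14, 2001.

June 14, 2001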